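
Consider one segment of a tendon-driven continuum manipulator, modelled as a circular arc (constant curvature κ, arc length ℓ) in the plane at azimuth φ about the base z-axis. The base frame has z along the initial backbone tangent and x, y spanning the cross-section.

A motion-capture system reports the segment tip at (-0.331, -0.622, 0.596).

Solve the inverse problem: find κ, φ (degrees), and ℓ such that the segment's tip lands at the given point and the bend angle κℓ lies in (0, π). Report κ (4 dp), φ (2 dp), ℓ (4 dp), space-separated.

ρ = √(x²+y²) = √(-0.331² + -0.622²) = 0.70459
φ = atan2(y, x) mod 360° = atan2(-0.622, -0.331) = 241.9801°
|p|² = ρ² + z² = 0.70459² + 0.596² = 0.85166
κ = 2ρ / |p|² = 2×0.70459 / 0.85166 = 1.65462
θ = 2·atan2(ρ, z) = 2·atan2(0.70459, 0.596) = 1.73739 rad
ℓ = θ/κ = 1.73739/1.65462 = 1.05002

1.6546 241.98 1.0500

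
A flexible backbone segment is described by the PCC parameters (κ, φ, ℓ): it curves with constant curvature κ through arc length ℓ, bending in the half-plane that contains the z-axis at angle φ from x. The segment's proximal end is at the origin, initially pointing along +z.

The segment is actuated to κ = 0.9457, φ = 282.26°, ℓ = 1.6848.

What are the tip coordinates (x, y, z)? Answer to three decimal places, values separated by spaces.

0.230 -1.057 1.057

θ = κ·ℓ = 0.9457 × 1.6848 = 1.59332 rad
ρ = (1 − cos θ)/κ = (1 − -0.02252)/0.9457 = 1.08123
z = sin θ / κ = 0.99975/0.9457 = 1.05715
x = ρ cos φ = 1.08123 × cos(282.26°) = 0.22960
y = ρ sin φ = 1.08123 × sin(282.26°) = -1.05657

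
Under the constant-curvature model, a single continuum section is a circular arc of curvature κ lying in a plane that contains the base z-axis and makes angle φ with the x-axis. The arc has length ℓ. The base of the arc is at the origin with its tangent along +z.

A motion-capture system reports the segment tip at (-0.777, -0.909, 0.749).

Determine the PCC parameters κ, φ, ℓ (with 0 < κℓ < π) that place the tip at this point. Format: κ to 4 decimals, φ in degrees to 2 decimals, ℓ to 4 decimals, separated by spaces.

ρ = √(x²+y²) = √(-0.777² + -0.909²) = 1.19583
φ = atan2(y, x) mod 360° = atan2(-0.909, -0.777) = 229.4767°
|p|² = ρ² + z² = 1.19583² + 0.749² = 1.99101
κ = 2ρ / |p|² = 2×1.19583 / 1.99101 = 1.20123
θ = 2·atan2(ρ, z) = 2·atan2(1.19583, 0.749) = 2.02246 rad
ℓ = θ/κ = 2.02246/1.20123 = 1.68366

1.2012 229.48 1.6837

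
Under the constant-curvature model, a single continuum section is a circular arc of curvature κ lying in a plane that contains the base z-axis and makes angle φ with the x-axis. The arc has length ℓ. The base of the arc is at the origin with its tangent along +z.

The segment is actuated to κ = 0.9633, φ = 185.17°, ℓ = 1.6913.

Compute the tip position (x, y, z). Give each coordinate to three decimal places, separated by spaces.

-1.094 -0.099 1.036

θ = κ·ℓ = 0.9633 × 1.6913 = 1.62923 rad
ρ = (1 − cos θ)/κ = (1 − -0.05840)/0.9633 = 1.09872
z = sin θ / κ = 0.99829/0.9633 = 1.03633
x = ρ cos φ = 1.09872 × cos(185.17°) = -1.09425
y = ρ sin φ = 1.09872 × sin(185.17°) = -0.09901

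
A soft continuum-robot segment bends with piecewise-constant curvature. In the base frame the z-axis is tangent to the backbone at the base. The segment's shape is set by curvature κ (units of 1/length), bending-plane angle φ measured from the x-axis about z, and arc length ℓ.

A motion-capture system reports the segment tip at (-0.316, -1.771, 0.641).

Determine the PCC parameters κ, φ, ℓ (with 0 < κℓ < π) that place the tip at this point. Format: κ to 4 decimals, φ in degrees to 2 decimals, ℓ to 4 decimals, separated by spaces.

ρ = √(x²+y²) = √(-0.316² + -1.771²) = 1.79897
φ = atan2(y, x) mod 360° = atan2(-1.771, -0.316) = 259.8832°
|p|² = ρ² + z² = 1.79897² + 0.641² = 3.64718
κ = 2ρ / |p|² = 2×1.79897 / 3.64718 = 0.98650
θ = 2·atan2(ρ, z) = 2·atan2(1.79897, 0.641) = 2.45701 rad
ℓ = θ/κ = 2.45701/0.98650 = 2.49064

0.9865 259.88 2.4906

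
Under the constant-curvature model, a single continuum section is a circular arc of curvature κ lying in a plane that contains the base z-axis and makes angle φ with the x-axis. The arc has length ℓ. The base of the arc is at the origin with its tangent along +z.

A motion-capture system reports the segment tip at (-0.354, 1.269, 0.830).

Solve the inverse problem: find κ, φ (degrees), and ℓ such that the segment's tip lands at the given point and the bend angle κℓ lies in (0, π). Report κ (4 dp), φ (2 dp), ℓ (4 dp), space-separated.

1.0867 105.59 1.8562

ρ = √(x²+y²) = √(-0.354² + 1.269²) = 1.31745
φ = atan2(y, x) mod 360° = atan2(1.269, -0.354) = 105.5870°
|p|² = ρ² + z² = 1.31745² + 0.830² = 2.42458
κ = 2ρ / |p|² = 2×1.31745 / 2.42458 = 1.08675
θ = 2·atan2(ρ, z) = 2·atan2(1.31745, 0.830) = 2.01721 rad
ℓ = θ/κ = 2.01721/1.08675 = 1.85619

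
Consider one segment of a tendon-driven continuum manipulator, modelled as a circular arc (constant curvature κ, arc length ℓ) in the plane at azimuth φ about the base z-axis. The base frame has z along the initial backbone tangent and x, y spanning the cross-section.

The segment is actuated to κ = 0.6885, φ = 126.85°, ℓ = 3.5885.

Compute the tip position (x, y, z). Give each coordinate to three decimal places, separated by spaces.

-1.553 2.073 0.903

θ = κ·ℓ = 0.6885 × 3.5885 = 2.47068 rad
ρ = (1 − cos θ)/κ = (1 − -0.78326)/0.6885 = 2.59006
z = sin θ / κ = 0.62170/0.6885 = 0.90298
x = ρ cos φ = 2.59006 × cos(126.85°) = -1.55332
y = ρ sin φ = 2.59006 × sin(126.85°) = 2.07259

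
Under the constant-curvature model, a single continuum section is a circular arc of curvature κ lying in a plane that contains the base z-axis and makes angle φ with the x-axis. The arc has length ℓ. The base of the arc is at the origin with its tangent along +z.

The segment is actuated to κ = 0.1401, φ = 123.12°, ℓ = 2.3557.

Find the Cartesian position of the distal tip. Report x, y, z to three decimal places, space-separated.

-0.210 0.323 2.313

θ = κ·ℓ = 0.1401 × 2.3557 = 0.33003 rad
ρ = (1 − cos θ)/κ = (1 − 0.94603)/0.1401 = 0.38521
z = sin θ / κ = 0.32407/0.1401 = 2.31317
x = ρ cos φ = 0.38521 × cos(123.12°) = -0.21048
y = ρ sin φ = 0.38521 × sin(123.12°) = 0.32263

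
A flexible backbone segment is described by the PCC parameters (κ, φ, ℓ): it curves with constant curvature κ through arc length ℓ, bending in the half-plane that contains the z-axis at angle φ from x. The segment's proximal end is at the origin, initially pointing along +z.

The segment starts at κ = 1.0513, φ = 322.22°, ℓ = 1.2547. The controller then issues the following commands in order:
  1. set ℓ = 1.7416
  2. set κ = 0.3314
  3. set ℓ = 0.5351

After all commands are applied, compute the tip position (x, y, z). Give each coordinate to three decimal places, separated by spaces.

0.037 -0.029 0.532

initial: κ=1.0513, φ=322.22°, ℓ=1.2547
cmd 1: set ℓ=1.7416 → (κ,φ,ℓ)=(1.0513,322.22°,1.7416) → tip=(0.9452,-0.7326,0.9192)
cmd 2: set κ=0.3314 → (κ,φ,ℓ)=(0.3314,322.22°,1.7416) → tip=(0.3863,-0.2995,1.6465)
cmd 3: set ℓ=0.5351 → (κ,φ,ℓ)=(0.3314,322.22°,0.5351) → tip=(0.0374,-0.0290,0.5323)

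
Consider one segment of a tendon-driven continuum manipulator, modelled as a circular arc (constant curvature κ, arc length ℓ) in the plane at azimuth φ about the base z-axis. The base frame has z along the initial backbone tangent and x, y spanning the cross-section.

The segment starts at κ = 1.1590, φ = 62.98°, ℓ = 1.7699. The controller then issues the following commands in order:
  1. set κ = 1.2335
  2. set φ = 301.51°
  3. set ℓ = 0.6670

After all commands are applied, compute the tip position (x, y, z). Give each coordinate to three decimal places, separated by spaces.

initial: κ=1.1590, φ=62.98°, ℓ=1.7699
cmd 1: set κ=1.2335 → (κ,φ,ℓ)=(1.2335,62.98°,1.7699) → tip=(0.5800,1.1373,0.6634)
cmd 2: set φ=301.51° → (κ,φ,ℓ)=(1.2335,301.51°,1.7699) → tip=(0.6673,-1.0885,0.6634)
cmd 3: set ℓ=0.6670 → (κ,φ,ℓ)=(1.2335,301.51°,0.6670) → tip=(0.1355,-0.2210,0.5943)

0.135 -0.221 0.594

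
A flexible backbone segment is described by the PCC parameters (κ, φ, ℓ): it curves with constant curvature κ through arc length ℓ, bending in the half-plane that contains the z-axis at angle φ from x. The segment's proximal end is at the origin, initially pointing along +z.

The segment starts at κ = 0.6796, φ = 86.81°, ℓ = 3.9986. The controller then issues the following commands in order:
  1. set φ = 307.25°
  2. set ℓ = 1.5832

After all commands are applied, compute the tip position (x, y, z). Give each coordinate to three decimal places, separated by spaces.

initial: κ=0.6796, φ=86.81°, ℓ=3.9986
cmd 1: set φ=307.25° → (κ,φ,ℓ)=(0.6796,307.25°,3.9986) → tip=(1.7024,-2.2388,0.6056)
cmd 2: set ℓ=1.5832 → (κ,φ,ℓ)=(0.6796,307.25°,1.5832) → tip=(0.4677,-0.6150,1.2949)

0.468 -0.615 1.295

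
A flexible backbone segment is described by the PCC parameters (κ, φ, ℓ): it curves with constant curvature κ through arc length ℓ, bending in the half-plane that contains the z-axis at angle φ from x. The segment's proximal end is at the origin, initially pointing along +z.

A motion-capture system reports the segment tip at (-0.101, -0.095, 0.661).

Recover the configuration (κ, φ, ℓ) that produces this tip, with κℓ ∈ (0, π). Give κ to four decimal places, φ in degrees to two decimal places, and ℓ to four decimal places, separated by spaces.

ρ = √(x²+y²) = √(-0.101² + -0.095²) = 0.13866
φ = atan2(y, x) mod 360° = atan2(-0.095, -0.101) = 223.2466°
|p|² = ρ² + z² = 0.13866² + 0.661² = 0.45615
κ = 2ρ / |p|² = 2×0.13866 / 0.45615 = 0.60795
θ = 2·atan2(ρ, z) = 2·atan2(0.13866, 0.661) = 0.41354 rad
ℓ = θ/κ = 0.41354/0.60795 = 0.68022

0.6080 223.25 0.6802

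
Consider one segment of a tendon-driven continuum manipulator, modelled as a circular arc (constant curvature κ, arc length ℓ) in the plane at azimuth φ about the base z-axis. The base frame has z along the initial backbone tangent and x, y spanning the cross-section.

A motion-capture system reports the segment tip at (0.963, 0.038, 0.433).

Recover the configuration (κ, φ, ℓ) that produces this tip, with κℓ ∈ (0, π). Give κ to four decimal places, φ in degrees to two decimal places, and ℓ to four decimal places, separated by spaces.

ρ = √(x²+y²) = √(0.963² + 0.038²) = 0.96375
φ = atan2(y, x) mod 360° = atan2(0.038, 0.963) = 2.2597°
|p|² = ρ² + z² = 0.96375² + 0.433² = 1.11630
κ = 2ρ / |p|² = 2×0.96375 / 1.11630 = 1.72668
θ = 2·atan2(ρ, z) = 2·atan2(0.96375, 0.433) = 2.29707 rad
ℓ = θ/κ = 2.29707/1.72668 = 1.33034

1.7267 2.26 1.3303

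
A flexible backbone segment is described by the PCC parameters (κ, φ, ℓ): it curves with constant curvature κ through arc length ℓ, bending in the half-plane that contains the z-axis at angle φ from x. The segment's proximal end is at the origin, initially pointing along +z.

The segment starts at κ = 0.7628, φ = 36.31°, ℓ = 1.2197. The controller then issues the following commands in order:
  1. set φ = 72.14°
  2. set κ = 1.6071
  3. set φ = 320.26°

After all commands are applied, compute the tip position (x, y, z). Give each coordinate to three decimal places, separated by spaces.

initial: κ=0.7628, φ=36.31°, ℓ=1.2197
cmd 1: set φ=72.14° → (κ,φ,ℓ)=(0.7628,72.14°,1.2197) → tip=(0.1618,0.5022,1.0512)
cmd 2: set κ=1.6071 → (κ,φ,ℓ)=(1.6071,72.14°,1.2197) → tip=(0.2633,0.8171,0.5757)
cmd 3: set φ=320.26° → (κ,φ,ℓ)=(1.6071,320.26°,1.2197) → tip=(0.6601,-0.5488,0.5757)

0.660 -0.549 0.576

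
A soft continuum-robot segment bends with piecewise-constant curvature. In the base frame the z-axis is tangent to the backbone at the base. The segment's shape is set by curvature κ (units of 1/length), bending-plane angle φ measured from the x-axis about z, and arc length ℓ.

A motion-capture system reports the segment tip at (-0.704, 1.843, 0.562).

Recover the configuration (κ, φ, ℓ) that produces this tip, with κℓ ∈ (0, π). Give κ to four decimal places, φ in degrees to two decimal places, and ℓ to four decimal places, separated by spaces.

ρ = √(x²+y²) = √(-0.704² + 1.843²) = 1.97288
φ = atan2(y, x) mod 360° = atan2(1.843, -0.704) = 110.9062°
|p|² = ρ² + z² = 1.97288² + 0.562² = 4.20811
κ = 2ρ / |p|² = 2×1.97288 / 4.20811 = 0.93766
θ = 2·atan2(ρ, z) = 2·atan2(1.97288, 0.562) = 2.58657 rad
ℓ = θ/κ = 2.58657/0.93766 = 2.75854

0.9377 110.91 2.7585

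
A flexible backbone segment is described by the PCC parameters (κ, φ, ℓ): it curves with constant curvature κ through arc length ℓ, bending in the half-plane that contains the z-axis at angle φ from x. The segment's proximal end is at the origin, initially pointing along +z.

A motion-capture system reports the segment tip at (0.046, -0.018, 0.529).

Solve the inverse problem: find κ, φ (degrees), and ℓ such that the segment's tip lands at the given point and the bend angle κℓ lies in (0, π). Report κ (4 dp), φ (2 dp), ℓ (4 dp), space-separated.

0.3500 338.63 0.5321

ρ = √(x²+y²) = √(0.046² + -0.018²) = 0.04940
φ = atan2(y, x) mod 360° = atan2(-0.018, 0.046) = 338.6294°
|p|² = ρ² + z² = 0.04940² + 0.529² = 0.28228
κ = 2ρ / |p|² = 2×0.04940 / 0.28228 = 0.34998
θ = 2·atan2(ρ, z) = 2·atan2(0.04940, 0.529) = 0.18621 rad
ℓ = θ/κ = 0.18621/0.34998 = 0.53207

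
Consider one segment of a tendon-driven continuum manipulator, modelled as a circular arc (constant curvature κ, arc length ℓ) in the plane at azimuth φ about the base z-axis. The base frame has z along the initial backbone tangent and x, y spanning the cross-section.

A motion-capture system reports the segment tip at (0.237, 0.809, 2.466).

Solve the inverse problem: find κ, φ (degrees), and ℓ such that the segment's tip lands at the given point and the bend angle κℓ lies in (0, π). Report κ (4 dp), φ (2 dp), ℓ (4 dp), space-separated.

ρ = √(x²+y²) = √(0.237² + 0.809²) = 0.84300
φ = atan2(y, x) mod 360° = atan2(0.809, 0.237) = 73.6718°
|p|² = ρ² + z² = 0.84300² + 2.466² = 6.79181
κ = 2ρ / |p|² = 2×0.84300 / 6.79181 = 0.24824
θ = 2·atan2(ρ, z) = 2·atan2(0.84300, 2.466) = 0.65879 rad
ℓ = θ/κ = 0.65879/0.24824 = 2.65384

0.2482 73.67 2.6538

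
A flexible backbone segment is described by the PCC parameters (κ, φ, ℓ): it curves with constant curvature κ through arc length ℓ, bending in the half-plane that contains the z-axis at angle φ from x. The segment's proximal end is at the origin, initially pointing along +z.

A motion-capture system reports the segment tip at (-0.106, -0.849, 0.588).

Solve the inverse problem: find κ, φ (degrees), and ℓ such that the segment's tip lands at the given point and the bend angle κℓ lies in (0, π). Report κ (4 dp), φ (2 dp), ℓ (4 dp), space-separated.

ρ = √(x²+y²) = √(-0.106² + -0.849²) = 0.85559
φ = atan2(y, x) mod 360° = atan2(-0.849, -0.106) = 262.8833°
|p|² = ρ² + z² = 0.85559² + 0.588² = 1.07778
κ = 2ρ / |p|² = 2×0.85559 / 1.07778 = 1.58769
θ = 2·atan2(ρ, z) = 2·atan2(0.85559, 0.588) = 1.93737 rad
ℓ = θ/κ = 1.93737/1.58769 = 1.22024

1.5877 262.88 1.2202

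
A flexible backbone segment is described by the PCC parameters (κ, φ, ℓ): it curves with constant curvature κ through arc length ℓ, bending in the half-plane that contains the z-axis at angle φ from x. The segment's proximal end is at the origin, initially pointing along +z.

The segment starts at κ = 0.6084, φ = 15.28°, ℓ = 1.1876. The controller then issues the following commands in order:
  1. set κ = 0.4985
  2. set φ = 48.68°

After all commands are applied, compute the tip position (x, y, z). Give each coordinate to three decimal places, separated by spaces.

0.225 0.256 1.119

initial: κ=0.6084, φ=15.28°, ℓ=1.1876
cmd 1: set κ=0.4985 → (κ,φ,ℓ)=(0.4985,15.28°,1.1876) → tip=(0.3293,0.0900,1.1194)
cmd 2: set φ=48.68° → (κ,φ,ℓ)=(0.4985,48.68°,1.1876) → tip=(0.2254,0.2564,1.1194)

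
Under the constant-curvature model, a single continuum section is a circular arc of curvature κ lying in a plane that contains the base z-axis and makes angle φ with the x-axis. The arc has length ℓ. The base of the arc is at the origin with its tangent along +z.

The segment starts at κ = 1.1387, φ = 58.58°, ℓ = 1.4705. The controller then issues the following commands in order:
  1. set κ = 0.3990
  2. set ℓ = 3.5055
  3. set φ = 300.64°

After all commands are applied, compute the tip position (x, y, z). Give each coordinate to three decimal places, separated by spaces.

1.059 -1.787 2.469

initial: κ=1.1387, φ=58.58°, ℓ=1.4705
cmd 1: set κ=0.3990 → (κ,φ,ℓ)=(0.3990,58.58°,1.4705) → tip=(0.2185,0.3577,1.3876)
cmd 2: set ℓ=3.5055 → (κ,φ,ℓ)=(0.3990,58.58°,3.5055) → tip=(1.0828,1.7725,2.4692)
cmd 3: set φ=300.64° → (κ,φ,ℓ)=(0.3990,300.64°,3.5055) → tip=(1.0586,-1.7871,2.4692)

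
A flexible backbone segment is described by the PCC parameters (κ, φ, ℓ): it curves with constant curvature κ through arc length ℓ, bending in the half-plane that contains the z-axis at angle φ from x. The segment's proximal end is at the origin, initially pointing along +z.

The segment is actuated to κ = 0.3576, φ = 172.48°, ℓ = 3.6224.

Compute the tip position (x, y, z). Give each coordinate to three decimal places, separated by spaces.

-2.018 0.266 2.691

θ = κ·ℓ = 0.3576 × 3.6224 = 1.29537 rad
ρ = (1 − cos θ)/κ = (1 − 0.27196)/0.3576 = 2.03591
z = sin θ / κ = 0.96231/0.3576 = 2.69102
x = ρ cos φ = 2.03591 × cos(172.48°) = -2.01840
y = ρ sin φ = 2.03591 × sin(172.48°) = 0.26644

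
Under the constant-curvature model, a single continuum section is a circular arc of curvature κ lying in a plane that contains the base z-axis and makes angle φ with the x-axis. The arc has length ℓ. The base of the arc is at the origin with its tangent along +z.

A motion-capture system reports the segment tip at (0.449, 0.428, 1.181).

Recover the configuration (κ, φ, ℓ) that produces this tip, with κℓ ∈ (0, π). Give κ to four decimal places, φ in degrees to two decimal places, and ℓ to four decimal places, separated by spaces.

0.6972 43.63 1.3875

ρ = √(x²+y²) = √(0.449² + 0.428²) = 0.62031
φ = atan2(y, x) mod 360° = atan2(0.428, 0.449) = 43.6283°
|p|² = ρ² + z² = 0.62031² + 1.181² = 1.77955
κ = 2ρ / |p|² = 2×0.62031 / 1.77955 = 0.69716
θ = 2·atan2(ρ, z) = 2·atan2(0.62031, 1.181) = 0.96727 rad
ℓ = θ/κ = 0.96727/0.69716 = 1.38746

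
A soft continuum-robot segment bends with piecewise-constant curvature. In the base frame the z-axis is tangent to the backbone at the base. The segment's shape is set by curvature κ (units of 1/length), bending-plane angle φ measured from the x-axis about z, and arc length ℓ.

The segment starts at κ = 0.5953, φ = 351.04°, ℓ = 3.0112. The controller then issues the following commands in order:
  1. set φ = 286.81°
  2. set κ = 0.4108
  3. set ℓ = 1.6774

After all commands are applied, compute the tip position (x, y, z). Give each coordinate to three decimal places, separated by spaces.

initial: κ=0.5953, φ=351.04°, ℓ=3.0112
cmd 1: set φ=286.81° → (κ,φ,ℓ)=(0.5953,286.81°,3.0112) → tip=(0.5927,-1.9617,1.6387)
cmd 2: set κ=0.4108 → (κ,φ,ℓ)=(0.4108,286.81°,3.0112) → tip=(0.4733,-1.5668,2.2999)
cmd 3: set ℓ=1.6774 → (κ,φ,ℓ)=(0.4108,286.81°,1.6774) → tip=(0.1606,-0.5317,1.5478)

0.161 -0.532 1.548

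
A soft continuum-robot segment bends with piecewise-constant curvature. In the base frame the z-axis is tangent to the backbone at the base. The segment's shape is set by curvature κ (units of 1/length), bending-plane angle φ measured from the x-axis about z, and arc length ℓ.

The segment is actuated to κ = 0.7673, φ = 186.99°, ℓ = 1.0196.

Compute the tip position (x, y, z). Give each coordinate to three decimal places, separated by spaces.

θ = κ·ℓ = 0.7673 × 1.0196 = 0.78234 rad
ρ = (1 − cos θ)/κ = (1 − 0.70927)/0.7673 = 0.37890
z = sin θ / κ = 0.70494/0.7673 = 0.91873
x = ρ cos φ = 0.37890 × cos(186.99°) = -0.37609
y = ρ sin φ = 0.37890 × sin(186.99°) = -0.04611

-0.376 -0.046 0.919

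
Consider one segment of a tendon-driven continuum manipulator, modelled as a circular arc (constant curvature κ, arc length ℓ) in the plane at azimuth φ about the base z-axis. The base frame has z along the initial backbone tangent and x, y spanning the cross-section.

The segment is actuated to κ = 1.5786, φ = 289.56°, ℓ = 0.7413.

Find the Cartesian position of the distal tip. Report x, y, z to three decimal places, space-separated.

θ = κ·ℓ = 1.5786 × 0.7413 = 1.17022 rad
ρ = (1 − cos θ)/κ = (1 − 0.38995)/1.5786 = 0.38645
z = sin θ / κ = 0.92083/1.5786 = 0.58332
x = ρ cos φ = 0.38645 × cos(289.56°) = 0.12938
y = ρ sin φ = 0.38645 × sin(289.56°) = -0.36415

0.129 -0.364 0.583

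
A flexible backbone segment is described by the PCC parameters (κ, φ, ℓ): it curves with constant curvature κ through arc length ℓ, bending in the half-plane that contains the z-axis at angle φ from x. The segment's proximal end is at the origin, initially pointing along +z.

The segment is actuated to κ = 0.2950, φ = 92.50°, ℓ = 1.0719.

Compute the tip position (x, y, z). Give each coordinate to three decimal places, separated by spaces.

-0.007 0.168 1.054

θ = κ·ℓ = 0.2950 × 1.0719 = 0.31621 rad
ρ = (1 − cos θ)/κ = (1 − 0.95042)/0.2950 = 0.16807
z = sin θ / κ = 0.31097/0.2950 = 1.05413
x = ρ cos φ = 0.16807 × cos(92.50°) = -0.00733
y = ρ sin φ = 0.16807 × sin(92.50°) = 0.16791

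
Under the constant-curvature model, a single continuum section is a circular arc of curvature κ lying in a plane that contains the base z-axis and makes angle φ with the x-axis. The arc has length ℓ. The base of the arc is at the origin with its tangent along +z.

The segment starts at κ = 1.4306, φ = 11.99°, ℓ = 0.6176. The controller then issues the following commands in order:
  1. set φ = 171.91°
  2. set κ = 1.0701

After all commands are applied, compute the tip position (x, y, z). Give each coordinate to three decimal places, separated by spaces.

initial: κ=1.4306, φ=11.99°, ℓ=0.6176
cmd 1: set φ=171.91° → (κ,φ,ℓ)=(1.4306,171.91°,0.6176) → tip=(-0.2530,0.0360,0.5403)
cmd 2: set κ=1.0701 → (κ,φ,ℓ)=(1.0701,171.91°,0.6176) → tip=(-0.1948,0.0277,0.5736)

-0.195 0.028 0.574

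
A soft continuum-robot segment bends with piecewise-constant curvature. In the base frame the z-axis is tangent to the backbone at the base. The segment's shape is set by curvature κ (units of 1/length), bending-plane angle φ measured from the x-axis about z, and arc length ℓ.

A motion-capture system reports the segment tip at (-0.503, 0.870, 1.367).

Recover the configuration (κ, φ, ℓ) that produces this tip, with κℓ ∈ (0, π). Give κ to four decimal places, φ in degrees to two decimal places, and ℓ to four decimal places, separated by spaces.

ρ = √(x²+y²) = √(-0.503² + 0.870²) = 1.00494
φ = atan2(y, x) mod 360° = atan2(0.870, -0.503) = 120.0348°
|p|² = ρ² + z² = 1.00494² + 1.367² = 2.87860
κ = 2ρ / |p|² = 2×1.00494 / 2.87860 = 0.69822
θ = 2·atan2(ρ, z) = 2·atan2(1.00494, 1.367) = 1.26785 rad
ℓ = θ/κ = 1.26785/0.69822 = 1.81584

0.6982 120.03 1.8158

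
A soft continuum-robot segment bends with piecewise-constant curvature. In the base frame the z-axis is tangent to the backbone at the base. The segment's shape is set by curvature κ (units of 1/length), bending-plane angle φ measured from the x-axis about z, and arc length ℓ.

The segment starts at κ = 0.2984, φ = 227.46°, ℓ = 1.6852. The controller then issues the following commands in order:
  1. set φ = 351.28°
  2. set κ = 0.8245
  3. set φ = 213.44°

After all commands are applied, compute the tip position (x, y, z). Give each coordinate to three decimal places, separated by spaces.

initial: κ=0.2984, φ=227.46°, ℓ=1.6852
cmd 1: set φ=351.28° → (κ,φ,ℓ)=(0.2984,351.28°,1.6852) → tip=(0.4101,-0.0629,1.6151)
cmd 2: set κ=0.8245 → (κ,φ,ℓ)=(0.8245,351.28°,1.6852) → tip=(0.9826,-0.1507,1.1930)
cmd 3: set φ=213.44° → (κ,φ,ℓ)=(0.8245,213.44°,1.6852) → tip=(-0.8295,-0.5478,1.1930)

-0.830 -0.548 1.193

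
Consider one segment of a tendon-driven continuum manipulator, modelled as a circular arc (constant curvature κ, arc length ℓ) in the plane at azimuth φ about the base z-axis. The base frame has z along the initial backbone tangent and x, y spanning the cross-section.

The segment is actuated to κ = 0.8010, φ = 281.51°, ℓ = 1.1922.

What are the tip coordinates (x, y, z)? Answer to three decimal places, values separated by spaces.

θ = κ·ℓ = 0.8010 × 1.1922 = 0.95495 rad
ρ = (1 − cos θ)/κ = (1 − 0.57765)/0.8010 = 0.52728
z = sin θ / κ = 0.81629/0.8010 = 1.01908
x = ρ cos φ = 0.52728 × cos(281.51°) = 0.10521
y = ρ sin φ = 0.52728 × sin(281.51°) = -0.51668

0.105 -0.517 1.019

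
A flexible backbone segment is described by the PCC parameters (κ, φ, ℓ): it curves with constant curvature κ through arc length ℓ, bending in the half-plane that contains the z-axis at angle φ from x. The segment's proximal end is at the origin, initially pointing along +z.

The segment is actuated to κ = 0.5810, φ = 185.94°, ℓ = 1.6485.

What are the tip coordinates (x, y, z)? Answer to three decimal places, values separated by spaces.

θ = κ·ℓ = 0.5810 × 1.6485 = 0.95778 rad
ρ = (1 − cos θ)/κ = (1 − 0.57534)/0.5810 = 0.73091
z = sin θ / κ = 0.81792/0.5810 = 1.40777
x = ρ cos φ = 0.73091 × cos(185.94°) = -0.72699
y = ρ sin φ = 0.73091 × sin(185.94°) = -0.07564

-0.727 -0.076 1.408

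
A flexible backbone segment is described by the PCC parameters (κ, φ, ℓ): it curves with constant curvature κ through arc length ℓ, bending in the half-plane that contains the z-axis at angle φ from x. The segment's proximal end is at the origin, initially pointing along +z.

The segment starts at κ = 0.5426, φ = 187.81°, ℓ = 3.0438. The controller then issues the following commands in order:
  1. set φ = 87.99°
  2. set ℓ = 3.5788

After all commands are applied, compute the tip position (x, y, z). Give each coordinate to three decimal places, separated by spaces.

initial: κ=0.5426, φ=187.81°, ℓ=3.0438
cmd 1: set φ=87.99° → (κ,φ,ℓ)=(0.5426,87.99°,3.0438) → tip=(0.0699,1.9904,1.8370)
cmd 2: set ℓ=3.5788 → (κ,φ,ℓ)=(0.5426,87.99°,3.5788) → tip=(0.0881,2.5097,1.7176)

0.088 2.510 1.718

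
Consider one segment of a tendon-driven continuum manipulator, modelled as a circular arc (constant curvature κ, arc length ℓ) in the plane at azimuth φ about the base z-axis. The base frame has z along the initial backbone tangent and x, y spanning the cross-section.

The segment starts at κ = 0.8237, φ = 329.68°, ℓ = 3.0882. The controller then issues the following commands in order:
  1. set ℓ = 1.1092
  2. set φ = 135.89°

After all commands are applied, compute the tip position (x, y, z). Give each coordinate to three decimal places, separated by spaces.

-0.339 0.329 0.961

initial: κ=0.8237, φ=329.68°, ℓ=3.0882
cmd 1: set ℓ=1.1092 → (κ,φ,ℓ)=(0.8237,329.68°,1.1092) → tip=(0.4078,-0.2385,0.9612)
cmd 2: set φ=135.89° → (κ,φ,ℓ)=(0.8237,135.89°,1.1092) → tip=(-0.3392,0.3288,0.9612)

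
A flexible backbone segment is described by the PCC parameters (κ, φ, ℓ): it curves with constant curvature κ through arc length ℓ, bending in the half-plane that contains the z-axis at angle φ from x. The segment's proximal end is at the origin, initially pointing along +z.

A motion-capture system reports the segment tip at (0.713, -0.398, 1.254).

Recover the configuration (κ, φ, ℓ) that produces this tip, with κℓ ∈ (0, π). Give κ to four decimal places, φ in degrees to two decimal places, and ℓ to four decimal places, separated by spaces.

ρ = √(x²+y²) = √(0.713² + -0.398²) = 0.81656
φ = atan2(y, x) mod 360° = atan2(-0.398, 0.713) = 330.8295°
|p|² = ρ² + z² = 0.81656² + 1.254² = 2.23929
κ = 2ρ / |p|² = 2×0.81656 / 2.23929 = 0.72930
θ = 2·atan2(ρ, z) = 2·atan2(0.81656, 1.254) = 1.15439 rad
ℓ = θ/κ = 1.15439/0.72930 = 1.58286

0.7293 330.83 1.5829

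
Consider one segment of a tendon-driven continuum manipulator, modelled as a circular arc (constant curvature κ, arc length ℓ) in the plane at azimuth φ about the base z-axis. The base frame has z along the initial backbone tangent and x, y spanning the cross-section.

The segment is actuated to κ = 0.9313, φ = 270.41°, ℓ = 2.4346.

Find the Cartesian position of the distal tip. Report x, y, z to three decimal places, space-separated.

0.013 -1.763 0.824

θ = κ·ℓ = 0.9313 × 2.4346 = 2.26734 rad
ρ = (1 − cos θ)/κ = (1 − -0.64157)/0.9313 = 1.76267
z = sin θ / κ = 0.76706/0.9313 = 0.82365
x = ρ cos φ = 1.76267 × cos(270.41°) = 0.01261
y = ρ sin φ = 1.76267 × sin(270.41°) = -1.76262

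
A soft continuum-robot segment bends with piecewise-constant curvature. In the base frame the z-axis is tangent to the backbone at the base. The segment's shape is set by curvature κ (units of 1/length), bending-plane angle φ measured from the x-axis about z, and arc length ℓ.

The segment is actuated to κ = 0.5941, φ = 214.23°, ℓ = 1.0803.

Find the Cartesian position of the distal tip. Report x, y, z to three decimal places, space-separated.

-0.277 -0.188 1.008

θ = κ·ℓ = 0.5941 × 1.0803 = 0.64181 rad
ρ = (1 − cos θ)/κ = (1 − 0.80102)/0.5941 = 0.33493
z = sin θ / κ = 0.59864/0.5941 = 1.00765
x = ρ cos φ = 0.33493 × cos(214.23°) = -0.27692
y = ρ sin φ = 0.33493 × sin(214.23°) = -0.18841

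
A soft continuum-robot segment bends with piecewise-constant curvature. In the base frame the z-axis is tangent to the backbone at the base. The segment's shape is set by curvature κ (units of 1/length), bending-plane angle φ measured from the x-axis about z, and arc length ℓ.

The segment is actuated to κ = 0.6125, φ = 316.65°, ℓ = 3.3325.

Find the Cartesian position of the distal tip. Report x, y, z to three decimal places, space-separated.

1.725 -1.629 1.455

θ = κ·ℓ = 0.6125 × 3.3325 = 2.04116 rad
ρ = (1 − cos θ)/κ = (1 − -0.45321)/0.6125 = 2.37258
z = sin θ / κ = 0.89141/0.6125 = 1.45536
x = ρ cos φ = 2.37258 × cos(316.65°) = 1.72528
y = ρ sin φ = 2.37258 × sin(316.65°) = -1.62867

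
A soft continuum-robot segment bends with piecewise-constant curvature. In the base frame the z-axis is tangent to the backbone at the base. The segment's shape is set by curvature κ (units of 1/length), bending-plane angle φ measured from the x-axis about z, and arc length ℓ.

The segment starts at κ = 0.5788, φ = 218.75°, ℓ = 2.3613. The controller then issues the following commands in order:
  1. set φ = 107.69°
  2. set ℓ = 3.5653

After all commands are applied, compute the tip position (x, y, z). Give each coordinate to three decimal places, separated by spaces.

initial: κ=0.5788, φ=218.75°, ℓ=2.3613
cmd 1: set φ=107.69° → (κ,φ,ℓ)=(0.5788,107.69°,2.3613) → tip=(-0.4186,1.3124,1.6919)
cmd 2: set ℓ=3.5653 → (κ,φ,ℓ)=(0.5788,107.69°,3.5653) → tip=(-0.7734,2.4247,1.5221)

-0.773 2.425 1.522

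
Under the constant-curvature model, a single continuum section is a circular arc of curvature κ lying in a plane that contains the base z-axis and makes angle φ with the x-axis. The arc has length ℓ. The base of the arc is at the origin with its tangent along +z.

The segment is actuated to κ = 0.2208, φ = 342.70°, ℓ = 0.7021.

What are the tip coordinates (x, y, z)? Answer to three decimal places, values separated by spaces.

0.052 -0.016 0.699

θ = κ·ℓ = 0.2208 × 0.7021 = 0.15502 rad
ρ = (1 − cos θ)/κ = (1 − 0.98801)/0.2208 = 0.05431
z = sin θ / κ = 0.15440/0.2208 = 0.69929
x = ρ cos φ = 0.05431 × cos(342.70°) = 0.05186
y = ρ sin φ = 0.05431 × sin(342.70°) = -0.01615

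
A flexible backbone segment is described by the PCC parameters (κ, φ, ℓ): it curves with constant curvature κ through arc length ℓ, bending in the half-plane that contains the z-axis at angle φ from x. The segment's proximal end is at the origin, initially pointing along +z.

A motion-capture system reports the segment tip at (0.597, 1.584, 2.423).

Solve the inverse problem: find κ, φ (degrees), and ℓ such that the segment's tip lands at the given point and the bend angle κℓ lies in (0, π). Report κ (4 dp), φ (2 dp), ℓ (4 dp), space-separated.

0.3875 69.35 3.1472

ρ = √(x²+y²) = √(0.597² + 1.584²) = 1.69277
φ = atan2(y, x) mod 360° = atan2(1.584, 0.597) = 69.3489°
|p|² = ρ² + z² = 1.69277² + 2.423² = 8.73639
κ = 2ρ / |p|² = 2×1.69277 / 8.73639 = 0.38752
θ = 2·atan2(ρ, z) = 2·atan2(1.69277, 2.423) = 1.21961 rad
ℓ = θ/κ = 1.21961/0.38752 = 3.14720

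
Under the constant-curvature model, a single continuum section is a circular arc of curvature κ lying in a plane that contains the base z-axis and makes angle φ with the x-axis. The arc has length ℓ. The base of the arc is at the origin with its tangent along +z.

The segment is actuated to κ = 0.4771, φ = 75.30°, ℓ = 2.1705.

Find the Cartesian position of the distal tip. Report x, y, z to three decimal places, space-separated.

0.261 0.993 1.803

θ = κ·ℓ = 0.4771 × 2.1705 = 1.03555 rad
ρ = (1 − cos θ)/κ = (1 − 0.51006)/0.4771 = 1.02692
z = sin θ / κ = 0.86014/0.4771 = 1.80285
x = ρ cos φ = 1.02692 × cos(75.30°) = 0.26059
y = ρ sin φ = 1.02692 × sin(75.30°) = 0.99331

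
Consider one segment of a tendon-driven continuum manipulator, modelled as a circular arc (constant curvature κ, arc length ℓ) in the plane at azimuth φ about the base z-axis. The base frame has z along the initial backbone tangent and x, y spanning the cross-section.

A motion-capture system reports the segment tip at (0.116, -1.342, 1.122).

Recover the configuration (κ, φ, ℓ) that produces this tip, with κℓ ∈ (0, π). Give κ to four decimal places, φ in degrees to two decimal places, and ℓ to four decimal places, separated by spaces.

0.8766 274.94 1.9993

ρ = √(x²+y²) = √(0.116² + -1.342²) = 1.34700
φ = atan2(y, x) mod 360° = atan2(-1.342, 0.116) = 274.9403°
|p|² = ρ² + z² = 1.34700² + 1.122² = 3.07330
κ = 2ρ / |p|² = 2×1.34700 / 3.07330 = 0.87658
θ = 2·atan2(ρ, z) = 2·atan2(1.34700, 1.122) = 1.75256 rad
ℓ = θ/κ = 1.75256/0.87658 = 1.99930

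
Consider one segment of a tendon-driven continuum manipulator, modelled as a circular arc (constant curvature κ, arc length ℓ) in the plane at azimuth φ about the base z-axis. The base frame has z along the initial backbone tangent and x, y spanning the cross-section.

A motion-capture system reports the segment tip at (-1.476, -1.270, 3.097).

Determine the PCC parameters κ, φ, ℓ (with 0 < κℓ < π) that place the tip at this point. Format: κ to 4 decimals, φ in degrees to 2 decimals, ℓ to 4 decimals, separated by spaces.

ρ = √(x²+y²) = √(-1.476² + -1.270²) = 1.94717
φ = atan2(y, x) mod 360° = atan2(-1.270, -1.476) = 220.7098°
|p|² = ρ² + z² = 1.94717² + 3.097² = 13.38288
κ = 2ρ / |p|² = 2×1.94717 / 13.38288 = 0.29099
θ = 2·atan2(ρ, z) = 2·atan2(1.94717, 3.097) = 1.12255 rad
ℓ = θ/κ = 1.12255/0.29099 = 3.85764

0.2910 220.71 3.8576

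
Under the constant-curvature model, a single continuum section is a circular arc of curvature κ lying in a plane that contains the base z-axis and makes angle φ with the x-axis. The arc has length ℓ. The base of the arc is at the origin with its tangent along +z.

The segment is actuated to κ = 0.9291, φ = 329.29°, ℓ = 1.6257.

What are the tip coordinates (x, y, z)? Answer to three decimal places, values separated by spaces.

θ = κ·ℓ = 0.9291 × 1.6257 = 1.51044 rad
ρ = (1 − cos θ)/κ = (1 − 0.06032)/0.9291 = 1.01139
z = sin θ / κ = 0.99818/0.9291 = 1.07435
x = ρ cos φ = 1.01139 × cos(329.29°) = 0.86955
y = ρ sin φ = 1.01139 × sin(329.29°) = -0.51651

0.870 -0.517 1.074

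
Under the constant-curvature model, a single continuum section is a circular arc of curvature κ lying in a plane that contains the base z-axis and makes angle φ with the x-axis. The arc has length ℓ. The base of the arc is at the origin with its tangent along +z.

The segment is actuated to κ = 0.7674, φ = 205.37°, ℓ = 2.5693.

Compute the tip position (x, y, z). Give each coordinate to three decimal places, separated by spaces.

-1.637 -0.776 1.200

θ = κ·ℓ = 0.7674 × 2.5693 = 1.97168 rad
ρ = (1 − cos θ)/κ = (1 − -0.39023)/0.7674 = 1.81161
z = sin θ / κ = 0.92072/0.7674 = 1.19979
x = ρ cos φ = 1.81161 × cos(205.37°) = -1.63690
y = ρ sin φ = 1.81161 × sin(205.37°) = -0.77621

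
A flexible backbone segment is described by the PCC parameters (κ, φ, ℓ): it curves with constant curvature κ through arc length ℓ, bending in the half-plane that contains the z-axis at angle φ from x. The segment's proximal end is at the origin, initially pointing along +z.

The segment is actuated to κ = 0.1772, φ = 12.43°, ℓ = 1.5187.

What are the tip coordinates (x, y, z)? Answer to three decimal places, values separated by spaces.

0.198 0.044 1.500

θ = κ·ℓ = 0.1772 × 1.5187 = 0.26911 rad
ρ = (1 − cos θ)/κ = (1 − 0.96401)/0.1772 = 0.20312
z = sin θ / κ = 0.26588/0.1772 = 1.50044
x = ρ cos φ = 0.20312 × cos(12.43°) = 0.19836
y = ρ sin φ = 0.20312 × sin(12.43°) = 0.04372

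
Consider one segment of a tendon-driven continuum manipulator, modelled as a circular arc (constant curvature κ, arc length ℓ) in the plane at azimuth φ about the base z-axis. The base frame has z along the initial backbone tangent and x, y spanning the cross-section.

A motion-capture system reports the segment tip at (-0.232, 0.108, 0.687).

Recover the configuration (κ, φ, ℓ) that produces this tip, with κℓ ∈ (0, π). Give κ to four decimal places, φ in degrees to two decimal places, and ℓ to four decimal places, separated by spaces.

0.9523 155.04 0.7489

ρ = √(x²+y²) = √(-0.232² + 0.108²) = 0.25591
φ = atan2(y, x) mod 360° = atan2(0.108, -0.232) = 155.0372°
|p|² = ρ² + z² = 0.25591² + 0.687² = 0.53746
κ = 2ρ / |p|² = 2×0.25591 / 0.53746 = 0.95229
θ = 2·atan2(ρ, z) = 2·atan2(0.25591, 0.687) = 0.71315 rad
ℓ = θ/κ = 0.71315/0.95229 = 0.74888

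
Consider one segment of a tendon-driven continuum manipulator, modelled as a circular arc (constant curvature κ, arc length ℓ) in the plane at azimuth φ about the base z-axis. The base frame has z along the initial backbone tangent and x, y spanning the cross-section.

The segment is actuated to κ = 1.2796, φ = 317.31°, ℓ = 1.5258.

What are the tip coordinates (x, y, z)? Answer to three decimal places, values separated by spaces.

0.788 -0.727 0.725

θ = κ·ℓ = 1.2796 × 1.5258 = 1.95241 rad
ρ = (1 − cos θ)/κ = (1 − -0.37242)/1.2796 = 1.07254
z = sin θ / κ = 0.92806/1.2796 = 0.72528
x = ρ cos φ = 1.07254 × cos(317.31°) = 0.78835
y = ρ sin φ = 1.07254 × sin(317.31°) = -0.72722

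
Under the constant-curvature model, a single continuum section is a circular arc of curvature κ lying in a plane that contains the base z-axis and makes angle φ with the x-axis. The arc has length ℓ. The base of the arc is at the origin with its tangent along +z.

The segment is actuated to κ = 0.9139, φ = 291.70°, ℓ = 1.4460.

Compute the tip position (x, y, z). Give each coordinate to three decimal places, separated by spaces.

0.305 -0.766 1.060

θ = κ·ℓ = 0.9139 × 1.4460 = 1.32150 rad
ρ = (1 − cos θ)/κ = (1 − 0.24672)/0.9139 = 0.82424
z = sin θ / κ = 0.96909/0.9139 = 1.06039
x = ρ cos φ = 0.82424 × cos(291.70°) = 0.30476
y = ρ sin φ = 0.82424 × sin(291.70°) = -0.76583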